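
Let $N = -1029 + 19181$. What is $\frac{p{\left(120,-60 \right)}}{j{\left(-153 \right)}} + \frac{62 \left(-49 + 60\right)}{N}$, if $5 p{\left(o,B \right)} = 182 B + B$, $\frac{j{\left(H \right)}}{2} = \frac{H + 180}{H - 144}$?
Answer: $\frac{109620269}{9076} \approx 12078.0$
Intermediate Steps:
$j{\left(H \right)} = \frac{2 \left(180 + H\right)}{-144 + H}$ ($j{\left(H \right)} = 2 \frac{H + 180}{H - 144} = 2 \frac{180 + H}{-144 + H} = \frac{2 \left(180 + H\right)}{-144 + H}$)
$p{\left(o,B \right)} = \frac{183 B}{5}$ ($p{\left(o,B \right)} = \frac{182 B + B}{5} = \frac{183 B}{5}$)
$N = 18152$
$\frac{p{\left(120,-60 \right)}}{j{\left(-153 \right)}} + \frac{62 \left(-49 + 60\right)}{N} = \frac{\frac{183}{5} \left(-60\right)}{2 \frac{1}{-144 - 153} \left(180 - 153\right)} + \frac{62 \left(-49 + 60\right)}{18152} = - \frac{2196}{2 \frac{1}{-297} \cdot 27} + 62 \cdot 11 \cdot \frac{1}{18152} = - \frac{2196}{2 \left(- \frac{1}{297}\right) 27} + 682 \cdot \frac{1}{18152} = - \frac{2196}{- \frac{2}{11}} + \frac{341}{9076} = \left(-2196\right) \left(- \frac{11}{2}\right) + \frac{341}{9076} = 12078 + \frac{341}{9076} = \frac{109620269}{9076}$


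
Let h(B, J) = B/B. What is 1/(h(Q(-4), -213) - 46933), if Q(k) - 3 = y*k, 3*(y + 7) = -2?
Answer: -1/46932 ≈ -2.1307e-5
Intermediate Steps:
y = -23/3 (y = -7 + (⅓)*(-2) = -7 - ⅔ = -23/3 ≈ -7.6667)
Q(k) = 3 - 23*k/3
h(B, J) = 1
1/(h(Q(-4), -213) - 46933) = 1/(1 - 46933) = 1/(-46932) = -1/46932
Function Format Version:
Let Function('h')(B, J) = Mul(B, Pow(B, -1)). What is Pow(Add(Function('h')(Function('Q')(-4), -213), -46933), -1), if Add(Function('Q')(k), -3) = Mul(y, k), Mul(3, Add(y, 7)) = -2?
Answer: Rational(-1, 46932) ≈ -2.1307e-5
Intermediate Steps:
y = Rational(-23, 3) (y = Add(-7, Mul(Rational(1, 3), -2)) = Add(-7, Rational(-2, 3)) = Rational(-23, 3) ≈ -7.6667)
Function('Q')(k) = Add(3, Mul(Rational(-23, 3), k))
Function('h')(B, J) = 1
Pow(Add(Function('h')(Function('Q')(-4), -213), -46933), -1) = Pow(Add(1, -46933), -1) = Pow(-46932, -1) = Rational(-1, 46932)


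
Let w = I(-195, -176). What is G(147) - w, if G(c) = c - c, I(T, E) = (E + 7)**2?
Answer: -28561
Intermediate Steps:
I(T, E) = (7 + E)**2
G(c) = 0
w = 28561 (w = (7 - 176)**2 = (-169)**2 = 28561)
G(147) - w = 0 - 1*28561 = 0 - 28561 = -28561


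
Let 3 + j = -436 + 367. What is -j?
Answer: 72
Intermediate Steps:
j = -72 (j = -3 + (-436 + 367) = -3 - 69 = -72)
-j = -1*(-72) = 72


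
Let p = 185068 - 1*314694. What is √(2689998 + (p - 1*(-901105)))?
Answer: 89*√437 ≈ 1860.5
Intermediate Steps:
p = -129626 (p = 185068 - 314694 = -129626)
√(2689998 + (p - 1*(-901105))) = √(2689998 + (-129626 - 1*(-901105))) = √(2689998 + (-129626 + 901105)) = √(2689998 + 771479) = √3461477 = 89*√437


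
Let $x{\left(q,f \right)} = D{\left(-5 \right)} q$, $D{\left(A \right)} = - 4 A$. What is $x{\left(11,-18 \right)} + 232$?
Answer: $452$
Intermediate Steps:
$x{\left(q,f \right)} = 20 q$ ($x{\left(q,f \right)} = \left(-4\right) \left(-5\right) q = 20 q$)
$x{\left(11,-18 \right)} + 232 = 20 \cdot 11 + 232 = 220 + 232 = 452$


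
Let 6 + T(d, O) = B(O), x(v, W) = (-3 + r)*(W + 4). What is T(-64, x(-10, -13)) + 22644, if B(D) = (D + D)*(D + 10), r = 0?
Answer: 24636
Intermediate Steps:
B(D) = 2*D*(10 + D) (B(D) = (2*D)*(10 + D) = 2*D*(10 + D))
x(v, W) = -12 - 3*W (x(v, W) = (-3 + 0)*(W + 4) = -3*(4 + W) = -12 - 3*W)
T(d, O) = -6 + 2*O*(10 + O)
T(-64, x(-10, -13)) + 22644 = (-6 + 2*(-12 - 3*(-13))*(10 + (-12 - 3*(-13)))) + 22644 = (-6 + 2*(-12 + 39)*(10 + (-12 + 39))) + 22644 = (-6 + 2*27*(10 + 27)) + 22644 = (-6 + 2*27*37) + 22644 = (-6 + 1998) + 22644 = 1992 + 22644 = 24636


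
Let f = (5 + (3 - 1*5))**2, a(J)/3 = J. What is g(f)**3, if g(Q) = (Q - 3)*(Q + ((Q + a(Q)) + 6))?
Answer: 28652616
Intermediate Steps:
a(J) = 3*J
f = 9 (f = (5 + (3 - 5))**2 = (5 - 2)**2 = 3**2 = 9)
g(Q) = (-3 + Q)*(6 + 5*Q) (g(Q) = (Q - 3)*(Q + ((Q + 3*Q) + 6)) = (-3 + Q)*(Q + (4*Q + 6)) = (-3 + Q)*(Q + (6 + 4*Q)) = (-3 + Q)*(6 + 5*Q))
g(f)**3 = (-18 - 9*9 + 5*9**2)**3 = (-18 - 81 + 5*81)**3 = (-18 - 81 + 405)**3 = 306**3 = 28652616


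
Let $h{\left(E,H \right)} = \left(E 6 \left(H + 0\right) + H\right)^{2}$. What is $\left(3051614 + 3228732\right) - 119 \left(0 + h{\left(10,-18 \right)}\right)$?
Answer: $-137186530$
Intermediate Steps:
$h{\left(E,H \right)} = \left(H + 6 E H\right)^{2}$ ($h{\left(E,H \right)} = \left(6 E H + H\right)^{2} = \left(H + 6 E H\right)^{2}$)
$\left(3051614 + 3228732\right) - 119 \left(0 + h{\left(10,-18 \right)}\right) = \left(3051614 + 3228732\right) - 119 \left(0 + \left(-18\right)^{2} \left(1 + 6 \cdot 10\right)^{2}\right) = 6280346 - 119 \left(0 + 324 \left(1 + 60\right)^{2}\right) = 6280346 - 119 \left(0 + 324 \cdot 61^{2}\right) = 6280346 - 119 \left(0 + 324 \cdot 3721\right) = 6280346 - 119 \left(0 + 1205604\right) = 6280346 - 143466876 = -137186530$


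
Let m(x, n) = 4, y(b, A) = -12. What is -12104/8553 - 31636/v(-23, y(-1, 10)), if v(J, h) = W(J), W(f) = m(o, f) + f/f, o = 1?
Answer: -270643228/42765 ≈ -6328.6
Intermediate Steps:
W(f) = 5 (W(f) = 4 + f/f = 4 + 1 = 5)
v(J, h) = 5
-12104/8553 - 31636/v(-23, y(-1, 10)) = -12104/8553 - 31636/5 = -270643228/42765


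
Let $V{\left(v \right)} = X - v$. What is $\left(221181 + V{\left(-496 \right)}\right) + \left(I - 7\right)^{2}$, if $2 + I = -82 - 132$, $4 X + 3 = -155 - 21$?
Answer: $\frac{1085445}{4} \approx 2.7136 \cdot 10^{5}$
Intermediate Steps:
$X = - \frac{179}{4}$ ($X = - \frac{3}{4} + \frac{-155 - 21}{4} = - \frac{3}{4} + \frac{1}{4} \left(-176\right) = - \frac{3}{4} - 44 = - \frac{179}{4} \approx -44.75$)
$I = -216$ ($I = -2 - 214 = -216$)
$V{\left(v \right)} = - \frac{179}{4} - v$
$\left(221181 + V{\left(-496 \right)}\right) + \left(I - 7\right)^{2} = \left(221181 - - \frac{1805}{4}\right) + \left(-216 - 7\right)^{2} = \left(221181 + \left(- \frac{179}{4} + 496\right)\right) + \left(-223\right)^{2} = \left(221181 + \frac{1805}{4}\right) + 49729 = \frac{886529}{4} + 49729 = \frac{1085445}{4}$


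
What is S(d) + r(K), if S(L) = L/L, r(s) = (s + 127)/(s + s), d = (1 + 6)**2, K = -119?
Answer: 115/119 ≈ 0.96639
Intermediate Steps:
d = 49 (d = 7**2 = 49)
r(s) = (127 + s)/(2*s) (r(s) = (127 + s)/((2*s)) = (127 + s)*(1/(2*s)) = (127 + s)/(2*s))
S(L) = 1
S(d) + r(K) = 1 + (1/2)*(127 - 119)/(-119) = 1 + (1/2)*(-1/119)*8 = 1 - 4/119 = 115/119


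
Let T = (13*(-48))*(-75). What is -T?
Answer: -46800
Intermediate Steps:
T = 46800 (T = -624*(-75) = 46800)
-T = -1*46800 = -46800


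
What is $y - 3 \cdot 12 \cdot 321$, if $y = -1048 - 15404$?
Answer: $-28008$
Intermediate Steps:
$y = -16452$
$y - 3 \cdot 12 \cdot 321 = -16452 - 3 \cdot 12 \cdot 321 = -16452 - 36 \cdot 321 = -16452 - 11556 = -28008$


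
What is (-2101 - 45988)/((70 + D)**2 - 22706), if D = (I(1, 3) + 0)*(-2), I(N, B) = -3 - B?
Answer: 48089/15982 ≈ 3.0089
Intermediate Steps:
D = 12 (D = ((-3 - 1*3) + 0)*(-2) = ((-3 - 3) + 0)*(-2) = (-6 + 0)*(-2) = -6*(-2) = 12)
(-2101 - 45988)/((70 + D)**2 - 22706) = (-2101 - 45988)/((70 + 12)**2 - 22706) = -48089/(82**2 - 22706) = -48089/(6724 - 22706) = -48089/(-15982) = -48089*(-1/15982) = 48089/15982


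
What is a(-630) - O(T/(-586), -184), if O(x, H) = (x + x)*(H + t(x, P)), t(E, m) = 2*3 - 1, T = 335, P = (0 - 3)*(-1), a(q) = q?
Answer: -244555/293 ≈ -834.66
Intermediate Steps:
P = 3 (P = -3*(-1) = 3)
t(E, m) = 5 (t(E, m) = 6 - 1 = 5)
O(x, H) = 2*x*(5 + H) (O(x, H) = (x + x)*(H + 5) = (2*x)*(5 + H) = 2*x*(5 + H))
a(-630) - O(T/(-586), -184) = -630 - 2*335/(-586)*(5 - 184) = -630 - 2*335*(-1/586)*(-179) = -630 - 2*(-335)*(-179)/586 = -630 - 1*59965/293 = -630 - 59965/293 = -244555/293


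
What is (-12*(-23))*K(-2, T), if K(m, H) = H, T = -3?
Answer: -828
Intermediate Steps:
(-12*(-23))*K(-2, T) = -12*(-23)*(-3) = 276*(-3) = -828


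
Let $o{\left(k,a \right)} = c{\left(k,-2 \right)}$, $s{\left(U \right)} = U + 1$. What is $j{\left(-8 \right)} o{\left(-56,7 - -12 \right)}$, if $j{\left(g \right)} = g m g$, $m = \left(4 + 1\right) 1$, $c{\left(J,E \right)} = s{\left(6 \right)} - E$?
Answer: $2880$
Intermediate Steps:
$s{\left(U \right)} = 1 + U$
$c{\left(J,E \right)} = 7 - E$ ($c{\left(J,E \right)} = \left(1 + 6\right) - E = 7 - E$)
$m = 5$ ($m = 5 \cdot 1 = 5$)
$j{\left(g \right)} = 5 g^{2}$ ($j{\left(g \right)} = g 5 g = 5 g g = 5 g^{2}$)
$o{\left(k,a \right)} = 9$ ($o{\left(k,a \right)} = 7 - -2 = 7 + 2 = 9$)
$j{\left(-8 \right)} o{\left(-56,7 - -12 \right)} = 5 \left(-8\right)^{2} \cdot 9 = 5 \cdot 64 \cdot 9 = 320 \cdot 9 = 2880$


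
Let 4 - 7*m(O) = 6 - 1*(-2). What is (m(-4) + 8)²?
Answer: 2704/49 ≈ 55.184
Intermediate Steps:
m(O) = -4/7 (m(O) = 4/7 - (6 - 1*(-2))/7 = 4/7 - (6 + 2)/7 = 4/7 - ⅐*8 = 4/7 - 8/7 = -4/7)
(m(-4) + 8)² = (-4/7 + 8)² = (52/7)² = 2704/49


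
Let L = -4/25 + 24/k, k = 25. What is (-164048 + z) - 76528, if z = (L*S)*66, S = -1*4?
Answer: -1203936/5 ≈ -2.4079e+5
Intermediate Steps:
S = -4
L = 4/5 (L = -4/25 + 24/25 = 4/5 ≈ 0.80000)
z = -1056/5 (z = ((4/5)*(-4))*66 = -16/5*66 = -1056/5 ≈ -211.20)
(-164048 + z) - 76528 = (-164048 - 1056/5) - 76528 = -821296/5 - 76528 = -1203936/5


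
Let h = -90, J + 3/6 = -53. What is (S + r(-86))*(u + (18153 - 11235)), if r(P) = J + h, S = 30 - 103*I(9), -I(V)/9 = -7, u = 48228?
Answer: -364101465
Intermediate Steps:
I(V) = 63 (I(V) = -9*(-7) = 63)
J = -107/2 (J = -½ - 53 = -107/2 ≈ -53.500)
S = -6459 (S = 30 - 103*63 = 30 - 6489 = -6459)
r(P) = -287/2 (r(P) = -107/2 - 90 = -287/2)
(S + r(-86))*(u + (18153 - 11235)) = (-6459 - 287/2)*(48228 + (18153 - 11235)) = -13205*(48228 + 6918)/2 = -13205/2*55146 = -364101465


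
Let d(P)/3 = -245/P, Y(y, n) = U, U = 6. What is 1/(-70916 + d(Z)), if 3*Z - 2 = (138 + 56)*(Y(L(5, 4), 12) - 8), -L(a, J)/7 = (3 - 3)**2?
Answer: -386/27371371 ≈ -1.4102e-5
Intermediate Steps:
L(a, J) = 0 (L(a, J) = -7*(3 - 3)**2 = -7*0**2 = -7*0 = 0)
Y(y, n) = 6
Z = -386/3 (Z = 2/3 + ((138 + 56)*(6 - 8))/3 = 2/3 + (194*(-2))/3 = 2/3 + (1/3)*(-388) = 2/3 - 388/3 = -386/3 ≈ -128.67)
d(P) = -735/P (d(P) = 3*(-245/P) = -735/P)
1/(-70916 + d(Z)) = 1/(-70916 - 735/(-386/3)) = 1/(-70916 - 735*(-3/386)) = 1/(-70916 + 2205/386) = 1/(-27371371/386) = -386/27371371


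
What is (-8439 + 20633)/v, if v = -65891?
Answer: -1742/9413 ≈ -0.18506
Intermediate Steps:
(-8439 + 20633)/v = (-8439 + 20633)/(-65891) = 12194*(-1/65891) = -1742/9413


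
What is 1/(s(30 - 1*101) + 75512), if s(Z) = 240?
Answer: 1/75752 ≈ 1.3201e-5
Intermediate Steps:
1/(s(30 - 1*101) + 75512) = 1/(240 + 75512) = 1/75752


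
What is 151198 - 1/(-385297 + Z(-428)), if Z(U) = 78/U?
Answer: 12466818959420/82453597 ≈ 1.5120e+5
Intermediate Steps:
151198 - 1/(-385297 + Z(-428)) = 151198 - 1/(-385297 + 78/(-428)) = 151198 - 1/(-385297 + 78*(-1/428)) = 151198 - 1/(-385297 - 39/214) = 151198 - 1/(-82453597/214) = 151198 - 1*(-214/82453597) = 151198 + 214/82453597 = 12466818959420/82453597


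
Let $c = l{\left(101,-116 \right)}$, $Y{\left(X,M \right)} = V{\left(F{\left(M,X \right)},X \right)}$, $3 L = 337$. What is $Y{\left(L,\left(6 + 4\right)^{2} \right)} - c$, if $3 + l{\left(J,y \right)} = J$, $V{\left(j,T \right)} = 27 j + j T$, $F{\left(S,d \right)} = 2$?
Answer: $\frac{542}{3} \approx 180.67$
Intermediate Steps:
$L = \frac{337}{3}$ ($L = \frac{1}{3} \cdot 337 = \frac{337}{3} \approx 112.33$)
$V{\left(j,T \right)} = 27 j + T j$
$Y{\left(X,M \right)} = 54 + 2 X$ ($Y{\left(X,M \right)} = 2 \left(27 + X\right) = 54 + 2 X$)
$l{\left(J,y \right)} = -3 + J$
$c = 98$ ($c = -3 + 101 = 98$)
$Y{\left(L,\left(6 + 4\right)^{2} \right)} - c = \left(54 + 2 \cdot \frac{337}{3}\right) - 98 = \left(54 + \frac{674}{3}\right) - 98 = \frac{836}{3} - 98 = \frac{542}{3}$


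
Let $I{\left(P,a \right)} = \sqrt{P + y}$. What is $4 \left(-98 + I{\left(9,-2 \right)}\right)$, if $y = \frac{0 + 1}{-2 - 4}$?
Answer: $-392 + \frac{2 \sqrt{318}}{3} \approx -380.11$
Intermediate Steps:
$y = - \frac{1}{6}$ ($y = 1 \frac{1}{-6} = 1 \left(- \frac{1}{6}\right) = - \frac{1}{6} \approx -0.16667$)
$I{\left(P,a \right)} = \sqrt{- \frac{1}{6} + P}$ ($I{\left(P,a \right)} = \sqrt{P - \frac{1}{6}} = \sqrt{- \frac{1}{6} + P}$)
$4 \left(-98 + I{\left(9,-2 \right)}\right) = 4 \left(-98 + \frac{\sqrt{-6 + 36 \cdot 9}}{6}\right) = 4 \left(-98 + \frac{\sqrt{-6 + 324}}{6}\right) = 4 \left(-98 + \frac{\sqrt{318}}{6}\right) = -392 + \frac{2 \sqrt{318}}{3}$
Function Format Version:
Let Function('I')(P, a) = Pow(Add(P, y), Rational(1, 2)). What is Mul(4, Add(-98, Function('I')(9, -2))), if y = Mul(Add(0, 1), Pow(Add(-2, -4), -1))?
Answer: Add(-392, Mul(Rational(2, 3), Pow(318, Rational(1, 2)))) ≈ -380.11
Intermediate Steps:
y = Rational(-1, 6) (y = Mul(1, Pow(-6, -1)) = Mul(1, Rational(-1, 6)) = Rational(-1, 6) ≈ -0.16667)
Function('I')(P, a) = Pow(Add(Rational(-1, 6), P), Rational(1, 2)) (Function('I')(P, a) = Pow(Add(P, Rational(-1, 6)), Rational(1, 2)) = Pow(Add(Rational(-1, 6), P), Rational(1, 2)))
Mul(4, Add(-98, Function('I')(9, -2))) = Mul(4, Add(-98, Mul(Rational(1, 6), Pow(Add(-6, Mul(36, 9)), Rational(1, 2))))) = Mul(4, Add(-98, Mul(Rational(1, 6), Pow(Add(-6, 324), Rational(1, 2))))) = Mul(4, Add(-98, Mul(Rational(1, 6), Pow(318, Rational(1, 2))))) = Add(-392, Mul(Rational(2, 3), Pow(318, Rational(1, 2))))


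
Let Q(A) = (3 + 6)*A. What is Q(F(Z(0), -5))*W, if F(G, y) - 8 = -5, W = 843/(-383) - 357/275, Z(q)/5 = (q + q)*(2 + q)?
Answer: -9951012/105325 ≈ -94.479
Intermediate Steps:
Z(q) = 10*q*(2 + q) (Z(q) = 5*((q + q)*(2 + q)) = 5*((2*q)*(2 + q)) = 5*(2*q*(2 + q)) = 10*q*(2 + q))
W = -368556/105325 (W = 843*(-1/383) - 357*1/275 = -843/383 - 357/275 = -368556/105325 ≈ -3.4992)
F(G, y) = 3 (F(G, y) = 8 - 5 = 3)
Q(A) = 9*A
Q(F(Z(0), -5))*W = (9*3)*(-368556/105325) = 27*(-368556/105325) = -9951012/105325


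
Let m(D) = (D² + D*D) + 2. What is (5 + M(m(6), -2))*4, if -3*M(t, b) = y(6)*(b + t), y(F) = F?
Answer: -556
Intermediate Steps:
m(D) = 2 + 2*D² (m(D) = (D² + D²) + 2 = 2*D² + 2 = 2 + 2*D²)
M(t, b) = -2*b - 2*t (M(t, b) = -2*(b + t) = -(6*b + 6*t)/3 = -2*b - 2*t)
(5 + M(m(6), -2))*4 = (5 + (-2*(-2) - 2*(2 + 2*6²)))*4 = (5 + (4 - 2*(2 + 2*36)))*4 = (5 + (4 - 2*(2 + 72)))*4 = (5 + (4 - 2*74))*4 = (5 + (4 - 148))*4 = (5 - 144)*4 = -139*4 = -556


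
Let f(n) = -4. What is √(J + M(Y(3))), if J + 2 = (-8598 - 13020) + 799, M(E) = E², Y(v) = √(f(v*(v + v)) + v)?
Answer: I*√20822 ≈ 144.3*I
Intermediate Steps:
Y(v) = √(-4 + v)
J = -20821 (J = -2 + ((-8598 - 13020) + 799) = -2 + (-21618 + 799) = -2 - 20819 = -20821)
√(J + M(Y(3))) = √(-20821 + (√(-4 + 3))²) = √(-20821 + (√(-1))²) = √(-20821 + I²) = √(-20821 - 1) = √(-20822) = I*√20822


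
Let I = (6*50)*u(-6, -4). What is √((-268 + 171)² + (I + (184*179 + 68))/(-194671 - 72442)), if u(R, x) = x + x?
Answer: 17*√47406108629/38159 ≈ 96.999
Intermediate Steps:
u(R, x) = 2*x
I = -2400 (I = (6*50)*(2*(-4)) = 300*(-8) = -2400)
√((-268 + 171)² + (I + (184*179 + 68))/(-194671 - 72442)) = √((-268 + 171)² + (-2400 + (184*179 + 68))/(-194671 - 72442)) = √((-97)² + (-2400 + (32936 + 68))/(-267113)) = √(9409 + (-2400 + 33004)*(-1/267113)) = √(9409 + 30604*(-1/267113)) = √(9409 - 4372/38159) = √(359033659/38159) = 17*√47406108629/38159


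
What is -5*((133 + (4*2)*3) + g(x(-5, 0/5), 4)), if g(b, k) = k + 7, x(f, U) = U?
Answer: -840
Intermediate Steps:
g(b, k) = 7 + k
-5*((133 + (4*2)*3) + g(x(-5, 0/5), 4)) = -5*((133 + (4*2)*3) + (7 + 4)) = -5*((133 + 8*3) + 11) = -5*((133 + 24) + 11) = -5*(157 + 11) = -5*168 = -840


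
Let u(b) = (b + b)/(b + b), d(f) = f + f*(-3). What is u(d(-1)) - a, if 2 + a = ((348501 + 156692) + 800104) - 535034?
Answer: -770260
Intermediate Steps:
d(f) = -2*f (d(f) = f - 3*f = -2*f)
u(b) = 1 (u(b) = (2*b)/((2*b)) = (2*b)*(1/(2*b)) = 1)
a = 770261 (a = -2 + (((348501 + 156692) + 800104) - 535034) = -2 + ((505193 + 800104) - 535034) = -2 + (1305297 - 535034) = -2 + 770263 = 770261)
u(d(-1)) - a = 1 - 1*770261 = 1 - 770261 = -770260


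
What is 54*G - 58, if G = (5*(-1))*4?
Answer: -1138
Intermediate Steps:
G = -20 (G = -5*4 = -20)
54*G - 58 = 54*(-20) - 58 = -1080 - 58 = -1138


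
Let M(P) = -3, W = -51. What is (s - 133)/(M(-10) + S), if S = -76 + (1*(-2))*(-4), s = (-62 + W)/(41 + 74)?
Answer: 15408/8165 ≈ 1.8871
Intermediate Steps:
s = -113/115 (s = (-62 - 51)/(41 + 74) = -113/115 ≈ -0.98261)
S = -68 (S = -76 - 2*(-4) = -76 + 8 = -68)
(s - 133)/(M(-10) + S) = (-113/115 - 133)/(-3 - 68) = -15408/115/(-71) = -15408/115*(-1/71) = 15408/8165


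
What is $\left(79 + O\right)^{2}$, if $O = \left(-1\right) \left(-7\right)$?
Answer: $7396$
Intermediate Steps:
$O = 7$
$\left(79 + O\right)^{2} = \left(79 + 7\right)^{2} = 86^{2} = 7396$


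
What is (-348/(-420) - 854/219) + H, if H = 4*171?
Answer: 5219321/7665 ≈ 680.93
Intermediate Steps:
H = 684
(-348/(-420) - 854/219) + H = (-348/(-420) - 854/219) + 684 = (-348*(-1/420) - 854*1/219) + 684 = (29/35 - 854/219) + 684 = -23539/7665 + 684 = 5219321/7665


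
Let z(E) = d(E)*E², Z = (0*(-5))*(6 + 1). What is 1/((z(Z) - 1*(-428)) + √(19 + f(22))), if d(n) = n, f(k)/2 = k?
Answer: 428/183121 - 3*√7/183121 ≈ 0.0022939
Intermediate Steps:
f(k) = 2*k
Z = 0 (Z = 0*7 = 0)
z(E) = E³ (z(E) = E*E² = E³)
1/((z(Z) - 1*(-428)) + √(19 + f(22))) = 1/((0³ - 1*(-428)) + √(19 + 2*22)) = 1/((0 + 428) + √(19 + 44)) = 1/(428 + √63) = 1/(428 + 3*√7)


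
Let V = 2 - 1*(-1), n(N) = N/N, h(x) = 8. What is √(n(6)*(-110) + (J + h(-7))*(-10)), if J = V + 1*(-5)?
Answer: I*√170 ≈ 13.038*I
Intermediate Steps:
n(N) = 1
V = 3 (V = 2 + 1 = 3)
J = -2 (J = 3 + 1*(-5) = 3 - 5 = -2)
√(n(6)*(-110) + (J + h(-7))*(-10)) = √(1*(-110) + (-2 + 8)*(-10)) = √(-110 + 6*(-10)) = √(-110 - 60) = √(-170) = I*√170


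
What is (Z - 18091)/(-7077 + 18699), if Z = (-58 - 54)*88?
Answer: -27947/11622 ≈ -2.4047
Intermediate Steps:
Z = -9856 (Z = -112*88 = -9856)
(Z - 18091)/(-7077 + 18699) = (-9856 - 18091)/(-7077 + 18699) = -27947/11622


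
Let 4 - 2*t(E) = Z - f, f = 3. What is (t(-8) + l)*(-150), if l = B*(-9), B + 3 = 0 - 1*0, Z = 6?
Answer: -4125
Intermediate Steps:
B = -3 (B = -3 + (0 - 1*0) = -3 + (0 + 0) = -3 + 0 = -3)
l = 27 (l = -3*(-9) = 27)
t(E) = ½ (t(E) = 2 - (6 - 1*3)/2 = 2 - (6 - 3)/2 = 2 - ½*3 = 2 - 3/2 = ½)
(t(-8) + l)*(-150) = (½ + 27)*(-150) = (55/2)*(-150) = -4125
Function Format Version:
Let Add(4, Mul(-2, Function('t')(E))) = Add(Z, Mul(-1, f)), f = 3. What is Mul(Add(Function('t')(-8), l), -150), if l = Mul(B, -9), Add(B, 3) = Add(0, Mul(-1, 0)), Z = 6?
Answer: -4125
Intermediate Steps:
B = -3 (B = Add(-3, Add(0, Mul(-1, 0))) = Add(-3, Add(0, 0)) = Add(-3, 0) = -3)
l = 27 (l = Mul(-3, -9) = 27)
Function('t')(E) = Rational(1, 2) (Function('t')(E) = Add(2, Mul(Rational(-1, 2), Add(6, Mul(-1, 3)))) = Add(2, Mul(Rational(-1, 2), Add(6, -3))) = Add(2, Mul(Rational(-1, 2), 3)) = Add(2, Rational(-3, 2)) = Rational(1, 2))
Mul(Add(Function('t')(-8), l), -150) = Mul(Add(Rational(1, 2), 27), -150) = Mul(Rational(55, 2), -150) = -4125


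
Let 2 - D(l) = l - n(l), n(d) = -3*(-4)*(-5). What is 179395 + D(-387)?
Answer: 179724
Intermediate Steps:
n(d) = -60 (n(d) = 12*(-5) = -60)
D(l) = -58 - l (D(l) = 2 - (l - 1*(-60)) = 2 - (l + 60) = 2 - (60 + l) = 2 + (-60 - l) = -58 - l)
179395 + D(-387) = 179395 + (-58 - 1*(-387)) = 179395 + (-58 + 387) = 179395 + 329 = 179724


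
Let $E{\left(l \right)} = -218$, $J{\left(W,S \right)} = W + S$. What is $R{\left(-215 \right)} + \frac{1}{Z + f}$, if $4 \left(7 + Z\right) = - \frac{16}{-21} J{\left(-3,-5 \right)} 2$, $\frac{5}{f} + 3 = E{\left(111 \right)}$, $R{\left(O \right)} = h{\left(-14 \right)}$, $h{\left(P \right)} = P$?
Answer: $- \frac{658945}{46736} \approx -14.099$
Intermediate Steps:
$J{\left(W,S \right)} = S + W$
$R{\left(O \right)} = -14$
$f = - \frac{5}{221}$ ($f = \frac{5}{-3 - 218} = \frac{5}{-221} = 5 \left(- \frac{1}{221}\right) = - \frac{5}{221} \approx -0.022624$)
$Z = - \frac{211}{21}$ ($Z = -7 + \frac{- \frac{16}{-21} \left(-5 - 3\right) 2}{4} = -7 + \frac{\left(-16\right) \left(- \frac{1}{21}\right) \left(-8\right) 2}{4} = -7 + \frac{\frac{16}{21} \left(-8\right) 2}{4} = -7 + \frac{\left(- \frac{128}{21}\right) 2}{4} = -7 + \frac{1}{4} \left(- \frac{256}{21}\right) = -7 - \frac{64}{21} = - \frac{211}{21} \approx -10.048$)
$R{\left(-215 \right)} + \frac{1}{Z + f} = -14 + \frac{1}{- \frac{211}{21} - \frac{5}{221}} = -14 + \frac{1}{- \frac{46736}{4641}} = -14 - \frac{4641}{46736} = - \frac{658945}{46736}$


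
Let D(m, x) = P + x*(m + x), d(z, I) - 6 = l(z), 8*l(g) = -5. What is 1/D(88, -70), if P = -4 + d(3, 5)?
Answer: -8/10069 ≈ -0.00079452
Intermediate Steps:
l(g) = -5/8 (l(g) = (⅛)*(-5) = -5/8)
d(z, I) = 43/8 (d(z, I) = 6 - 5/8 = 43/8)
P = 11/8 (P = -4 + 43/8 = 11/8 ≈ 1.3750)
D(m, x) = 11/8 + x*(m + x)
1/D(88, -70) = 1/(11/8 + (-70)² + 88*(-70)) = 1/(11/8 + 4900 - 6160) = 1/(-10069/8) = -8/10069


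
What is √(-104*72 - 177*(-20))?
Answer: 2*I*√987 ≈ 62.833*I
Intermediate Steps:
√(-104*72 - 177*(-20)) = √(-7488 + 3540) = √(-3948) = 2*I*√987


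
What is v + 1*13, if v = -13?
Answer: 0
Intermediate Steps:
v + 1*13 = -13 + 1*13 = -13 + 13 = 0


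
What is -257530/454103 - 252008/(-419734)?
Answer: 243980454/7330864177 ≈ 0.033281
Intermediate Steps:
-257530/454103 - 252008/(-419734) = -257530*1/454103 - 252008*(-1/419734) = -19810/34931 + 126004/209867 = 243980454/7330864177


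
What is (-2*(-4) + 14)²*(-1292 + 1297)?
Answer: 2420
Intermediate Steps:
(-2*(-4) + 14)²*(-1292 + 1297) = (8 + 14)²*5 = 22²*5 = 484*5 = 2420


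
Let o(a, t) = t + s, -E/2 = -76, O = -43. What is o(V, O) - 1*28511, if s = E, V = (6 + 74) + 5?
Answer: -28402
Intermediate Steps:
V = 85 (V = 80 + 5 = 85)
E = 152 (E = -2*(-76) = 152)
s = 152
o(a, t) = 152 + t (o(a, t) = t + 152 = 152 + t)
o(V, O) - 1*28511 = (152 - 43) - 1*28511 = 109 - 28511 = -28402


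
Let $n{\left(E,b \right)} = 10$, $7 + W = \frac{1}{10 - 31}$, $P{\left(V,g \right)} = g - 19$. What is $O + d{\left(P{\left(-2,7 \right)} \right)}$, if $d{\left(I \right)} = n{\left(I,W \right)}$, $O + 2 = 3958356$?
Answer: $3958364$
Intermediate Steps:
$P{\left(V,g \right)} = -19 + g$
$W = - \frac{148}{21}$ ($W = -7 + \frac{1}{10 - 31} = -7 + \frac{1}{-21} = -7 - \frac{1}{21} = - \frac{148}{21} \approx -7.0476$)
$O = 3958354$ ($O = -2 + 3958356 = 3958354$)
$d{\left(I \right)} = 10$
$O + d{\left(P{\left(-2,7 \right)} \right)} = 3958354 + 10 = 3958364$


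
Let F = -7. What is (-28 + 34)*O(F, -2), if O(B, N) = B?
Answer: -42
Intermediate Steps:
(-28 + 34)*O(F, -2) = (-28 + 34)*(-7) = 6*(-7) = -42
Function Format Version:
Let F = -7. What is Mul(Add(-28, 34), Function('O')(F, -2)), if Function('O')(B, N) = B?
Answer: -42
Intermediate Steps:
Mul(Add(-28, 34), Function('O')(F, -2)) = Mul(Add(-28, 34), -7) = Mul(6, -7) = -42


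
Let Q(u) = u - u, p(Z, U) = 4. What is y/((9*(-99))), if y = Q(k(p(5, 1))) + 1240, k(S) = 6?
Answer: -1240/891 ≈ -1.3917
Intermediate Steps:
Q(u) = 0
y = 1240 (y = 0 + 1240 = 1240)
y/((9*(-99))) = 1240/((9*(-99))) = 1240/(-891) = 1240*(-1/891) = -1240/891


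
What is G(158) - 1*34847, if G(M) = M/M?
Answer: -34846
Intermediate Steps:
G(M) = 1
G(158) - 1*34847 = 1 - 1*34847 = 1 - 34847 = -34846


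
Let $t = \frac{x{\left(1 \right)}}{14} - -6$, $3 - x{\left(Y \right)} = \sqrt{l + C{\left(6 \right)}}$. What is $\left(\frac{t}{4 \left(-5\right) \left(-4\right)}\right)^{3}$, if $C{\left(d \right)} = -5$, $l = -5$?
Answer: $\frac{\left(87 - i \sqrt{10}\right)^{3}}{1404928000} \approx 0.00046685 - 5.1087 \cdot 10^{-5} i$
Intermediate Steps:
$x{\left(Y \right)} = 3 - i \sqrt{10}$ ($x{\left(Y \right)} = 3 - \sqrt{-5 - 5} = 3 - \sqrt{-10} = 3 - i \sqrt{10}$)
$t = \frac{87}{14} - \frac{i \sqrt{10}}{14}$ ($t = \frac{3 - i \sqrt{10}}{14} - -6 = \left(3 - i \sqrt{10}\right) \frac{1}{14} + 6 = \left(\frac{3}{14} - \frac{i \sqrt{10}}{14}\right) + 6 = \frac{87}{14} - \frac{i \sqrt{10}}{14} \approx 6.2143 - 0.22588 i$)
$\left(\frac{t}{4 \left(-5\right) \left(-4\right)}\right)^{3} = \left(\frac{\frac{87}{14} - \frac{i \sqrt{10}}{14}}{4 \left(-5\right) \left(-4\right)}\right)^{3} = \left(\frac{\frac{87}{14} - \frac{i \sqrt{10}}{14}}{\left(-20\right) \left(-4\right)}\right)^{3} = \left(\frac{\frac{87}{14} - \frac{i \sqrt{10}}{14}}{80}\right)^{3} = \left(\left(\frac{87}{14} - \frac{i \sqrt{10}}{14}\right) \frac{1}{80}\right)^{3} = \left(\frac{87}{1120} - \frac{i \sqrt{10}}{1120}\right)^{3}$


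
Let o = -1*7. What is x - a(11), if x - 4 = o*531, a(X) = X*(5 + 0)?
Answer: -3768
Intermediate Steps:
o = -7
a(X) = 5*X (a(X) = X*5 = 5*X)
x = -3713 (x = 4 - 7*531 = 4 - 3717 = -3713)
x - a(11) = -3713 - 5*11 = -3713 - 1*55 = -3713 - 55 = -3768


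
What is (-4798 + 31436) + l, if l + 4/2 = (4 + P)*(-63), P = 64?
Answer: 22352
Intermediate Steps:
l = -4286 (l = -2 + (4 + 64)*(-63) = -2 + 68*(-63) = -2 - 4284 = -4286)
(-4798 + 31436) + l = (-4798 + 31436) - 4286 = 26638 - 4286 = 22352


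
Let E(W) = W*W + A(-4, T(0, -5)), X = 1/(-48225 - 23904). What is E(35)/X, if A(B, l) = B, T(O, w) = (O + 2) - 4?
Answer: -88069509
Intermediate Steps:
T(O, w) = -2 + O (T(O, w) = (2 + O) - 4 = -2 + O)
X = -1/72129 (X = 1/(-72129) = -1/72129 ≈ -1.3864e-5)
E(W) = -4 + W² (E(W) = W*W - 4 = W² - 4 = -4 + W²)
E(35)/X = (-4 + 35²)/(-1/72129) = (-4 + 1225)*(-72129) = 1221*(-72129) = -88069509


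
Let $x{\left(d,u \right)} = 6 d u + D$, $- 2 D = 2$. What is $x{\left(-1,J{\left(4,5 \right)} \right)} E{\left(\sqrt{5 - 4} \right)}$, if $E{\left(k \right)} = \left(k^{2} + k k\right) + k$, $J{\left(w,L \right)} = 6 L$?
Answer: $-543$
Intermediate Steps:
$D = -1$ ($D = \left(- \frac{1}{2}\right) 2 = -1$)
$x{\left(d,u \right)} = -1 + 6 d u$ ($x{\left(d,u \right)} = 6 d u - 1 = -1 + 6 d u$)
$E{\left(k \right)} = k + 2 k^{2}$ ($E{\left(k \right)} = \left(k^{2} + k^{2}\right) + k = 2 k^{2} + k = k + 2 k^{2}$)
$x{\left(-1,J{\left(4,5 \right)} \right)} E{\left(\sqrt{5 - 4} \right)} = \left(-1 + 6 \left(-1\right) 6 \cdot 5\right) \sqrt{5 - 4} \left(1 + 2 \sqrt{5 - 4}\right) = \left(-1 + 6 \left(-1\right) 30\right) \sqrt{1} \left(1 + 2 \sqrt{1}\right) = \left(-1 - 180\right) 1 \left(1 + 2 \cdot 1\right) = - 181 \cdot 1 \left(1 + 2\right) = - 181 \cdot 1 \cdot 3 = \left(-181\right) 3 = -543$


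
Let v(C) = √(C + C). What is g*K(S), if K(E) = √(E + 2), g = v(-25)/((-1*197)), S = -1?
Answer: -5*I*√2/197 ≈ -0.035894*I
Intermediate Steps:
v(C) = √2*√C (v(C) = √(2*C) = √2*√C)
g = -5*I*√2/197 (g = (√2*√(-25))/((-1*197)) = (√2*(5*I))/(-197) = (5*I*√2)*(-1/197) = -5*I*√2/197 ≈ -0.035894*I)
K(E) = √(2 + E)
g*K(S) = (-5*I*√2/197)*√(2 - 1) = (-5*I*√2/197)*√1 = -5*I*√2/197*1 = -5*I*√2/197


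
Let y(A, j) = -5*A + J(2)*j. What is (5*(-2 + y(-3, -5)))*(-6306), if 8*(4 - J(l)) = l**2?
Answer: 141885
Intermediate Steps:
J(l) = 4 - l**2/8
y(A, j) = -5*A + 7*j/2 (y(A, j) = -5*A + (4 - 1/8*2**2)*j = -5*A + (4 - 1/8*4)*j = -5*A + (4 - 1/2)*j = -5*A + 7*j/2)
(5*(-2 + y(-3, -5)))*(-6306) = (5*(-2 + (-5*(-3) + (7/2)*(-5))))*(-6306) = (5*(-2 + (15 - 35/2)))*(-6306) = (5*(-2 - 5/2))*(-6306) = (5*(-9/2))*(-6306) = -45/2*(-6306) = 141885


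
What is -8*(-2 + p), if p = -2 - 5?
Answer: 72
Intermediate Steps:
p = -7
-8*(-2 + p) = -8*(-2 - 7) = -8*(-9) = 72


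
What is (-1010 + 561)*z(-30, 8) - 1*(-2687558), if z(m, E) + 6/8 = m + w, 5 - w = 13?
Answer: 10819827/4 ≈ 2.7050e+6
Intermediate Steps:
w = -8 (w = 5 - 1*13 = 5 - 13 = -8)
z(m, E) = -35/4 + m (z(m, E) = -3/4 + (m - 8) = -3/4 + (-8 + m) = -35/4 + m)
(-1010 + 561)*z(-30, 8) - 1*(-2687558) = (-1010 + 561)*(-35/4 - 30) - 1*(-2687558) = -449*(-155/4) + 2687558 = 69595/4 + 2687558 = 10819827/4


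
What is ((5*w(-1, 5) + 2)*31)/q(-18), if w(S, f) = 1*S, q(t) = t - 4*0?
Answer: 31/6 ≈ 5.1667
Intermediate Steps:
q(t) = t (q(t) = t + 0 = t)
w(S, f) = S
((5*w(-1, 5) + 2)*31)/q(-18) = ((5*(-1) + 2)*31)/(-18) = ((-5 + 2)*31)*(-1/18) = -3*31*(-1/18) = -93*(-1/18) = 31/6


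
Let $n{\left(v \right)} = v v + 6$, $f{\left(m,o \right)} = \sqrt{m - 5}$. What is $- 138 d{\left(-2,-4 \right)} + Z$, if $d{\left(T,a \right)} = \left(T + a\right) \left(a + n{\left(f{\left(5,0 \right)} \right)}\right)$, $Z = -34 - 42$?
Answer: $1580$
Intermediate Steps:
$Z = -76$
$f{\left(m,o \right)} = \sqrt{-5 + m}$
$n{\left(v \right)} = 6 + v^{2}$ ($n{\left(v \right)} = v^{2} + 6 = 6 + v^{2}$)
$d{\left(T,a \right)} = \left(6 + a\right) \left(T + a\right)$ ($d{\left(T,a \right)} = \left(T + a\right) \left(a + \left(6 + \left(\sqrt{-5 + 5}\right)^{2}\right)\right) = \left(T + a\right) \left(a + \left(6 + \left(\sqrt{0}\right)^{2}\right)\right) = \left(T + a\right) \left(a + \left(6 + 0^{2}\right)\right) = \left(T + a\right) \left(a + \left(6 + 0\right)\right) = \left(T + a\right) \left(a + 6\right) = \left(T + a\right) \left(6 + a\right) = \left(6 + a\right) \left(T + a\right)$)
$- 138 d{\left(-2,-4 \right)} + Z = - 138 \left(\left(-4\right)^{2} + 6 \left(-2\right) + 6 \left(-4\right) - -8\right) - 76 = - 138 \left(16 - 12 - 24 + 8\right) - 76 = \left(-138\right) \left(-12\right) - 76 = 1656 - 76 = 1580$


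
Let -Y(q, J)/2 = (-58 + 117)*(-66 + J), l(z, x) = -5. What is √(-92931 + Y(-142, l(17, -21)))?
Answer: I*√84553 ≈ 290.78*I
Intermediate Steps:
Y(q, J) = 7788 - 118*J (Y(q, J) = -2*(-58 + 117)*(-66 + J) = -118*(-66 + J) = -2*(-3894 + 59*J) = 7788 - 118*J)
√(-92931 + Y(-142, l(17, -21))) = √(-92931 + (7788 - 118*(-5))) = √(-92931 + (7788 + 590)) = √(-92931 + 8378) = √(-84553) = I*√84553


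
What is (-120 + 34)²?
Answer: 7396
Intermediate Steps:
(-120 + 34)² = (-86)² = 7396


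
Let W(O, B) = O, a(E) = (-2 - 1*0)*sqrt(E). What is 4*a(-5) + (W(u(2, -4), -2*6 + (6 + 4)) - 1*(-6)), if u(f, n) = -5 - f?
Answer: -1 - 8*I*sqrt(5) ≈ -1.0 - 17.889*I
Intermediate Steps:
a(E) = -2*sqrt(E) (a(E) = (-2 + 0)*sqrt(E) = -2*sqrt(E))
4*a(-5) + (W(u(2, -4), -2*6 + (6 + 4)) - 1*(-6)) = 4*(-2*I*sqrt(5)) + ((-5 - 1*2) - 1*(-6)) = 4*(-2*I*sqrt(5)) + ((-5 - 2) + 6) = 4*(-2*I*sqrt(5)) + (-7 + 6) = -8*I*sqrt(5) - 1 = -1 - 8*I*sqrt(5)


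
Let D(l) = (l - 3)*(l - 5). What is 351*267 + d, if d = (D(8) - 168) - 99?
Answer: 93465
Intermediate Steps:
D(l) = (-5 + l)*(-3 + l) (D(l) = (-3 + l)*(-5 + l) = (-5 + l)*(-3 + l))
d = -252 (d = ((15 + 8² - 8*8) - 168) - 99 = ((15 + 64 - 64) - 168) - 99 = (15 - 168) - 99 = -153 - 99 = -252)
351*267 + d = 351*267 - 252 = 93717 - 252 = 93465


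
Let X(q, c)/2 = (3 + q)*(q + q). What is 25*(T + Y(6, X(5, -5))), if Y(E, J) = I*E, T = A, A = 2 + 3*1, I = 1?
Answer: 275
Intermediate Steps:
X(q, c) = 4*q*(3 + q) (X(q, c) = 2*((3 + q)*(q + q)) = 2*((3 + q)*(2*q)) = 2*(2*q*(3 + q)) = 4*q*(3 + q))
A = 5 (A = 2 + 3 = 5)
T = 5
Y(E, J) = E (Y(E, J) = 1*E = E)
25*(T + Y(6, X(5, -5))) = 25*(5 + 6) = 25*11 = 275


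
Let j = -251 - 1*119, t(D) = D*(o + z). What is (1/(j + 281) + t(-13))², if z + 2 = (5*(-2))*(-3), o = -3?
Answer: 836713476/7921 ≈ 1.0563e+5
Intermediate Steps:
z = 28 (z = -2 + (5*(-2))*(-3) = -2 - 10*(-3) = -2 + 30 = 28)
t(D) = 25*D (t(D) = D*(-3 + 28) = D*25 = 25*D)
j = -370 (j = -251 - 119 = -370)
(1/(j + 281) + t(-13))² = (1/(-370 + 281) + 25*(-13))² = (1/(-89) - 325)² = (-1/89 - 325)² = (-28926/89)² = 836713476/7921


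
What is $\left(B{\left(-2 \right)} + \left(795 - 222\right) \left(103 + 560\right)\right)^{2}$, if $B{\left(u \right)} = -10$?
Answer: $144315652321$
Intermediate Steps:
$\left(B{\left(-2 \right)} + \left(795 - 222\right) \left(103 + 560\right)\right)^{2} = \left(-10 + \left(795 - 222\right) \left(103 + 560\right)\right)^{2} = \left(-10 + 573 \cdot 663\right)^{2} = \left(-10 + 379899\right)^{2} = 379889^{2} = 144315652321$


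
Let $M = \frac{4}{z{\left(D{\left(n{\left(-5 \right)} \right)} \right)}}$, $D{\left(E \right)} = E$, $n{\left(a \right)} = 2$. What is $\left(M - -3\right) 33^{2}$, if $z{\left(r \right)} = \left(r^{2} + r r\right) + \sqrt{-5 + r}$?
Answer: $\frac{253737}{67} - \frac{4356 i \sqrt{3}}{67} \approx 3787.1 - 112.61 i$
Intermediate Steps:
$z{\left(r \right)} = \sqrt{-5 + r} + 2 r^{2}$ ($z{\left(r \right)} = \left(r^{2} + r^{2}\right) + \sqrt{-5 + r} = 2 r^{2} + \sqrt{-5 + r} = \sqrt{-5 + r} + 2 r^{2}$)
$M = \frac{4}{8 + i \sqrt{3}}$ ($M = \frac{4}{\sqrt{-5 + 2} + 2 \cdot 2^{2}} = \frac{4}{\sqrt{-3} + 2 \cdot 4} = \frac{4}{i \sqrt{3} + 8} = \frac{4}{8 + i \sqrt{3}} \approx 0.47761 - 0.10341 i$)
$\left(M - -3\right) 33^{2} = \left(\left(\frac{32}{67} - \frac{4 i \sqrt{3}}{67}\right) - -3\right) 33^{2} = \left(\left(\frac{32}{67} - \frac{4 i \sqrt{3}}{67}\right) + 3\right) 1089 = \left(\frac{233}{67} - \frac{4 i \sqrt{3}}{67}\right) 1089 = \frac{253737}{67} - \frac{4356 i \sqrt{3}}{67}$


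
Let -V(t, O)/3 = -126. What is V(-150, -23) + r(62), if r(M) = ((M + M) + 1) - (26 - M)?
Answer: 539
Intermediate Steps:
V(t, O) = 378 (V(t, O) = -3*(-126) = 378)
r(M) = -25 + 3*M (r(M) = (2*M + 1) + (-26 + M) = (1 + 2*M) + (-26 + M) = -25 + 3*M)
V(-150, -23) + r(62) = 378 + (-25 + 3*62) = 378 + (-25 + 186) = 378 + 161 = 539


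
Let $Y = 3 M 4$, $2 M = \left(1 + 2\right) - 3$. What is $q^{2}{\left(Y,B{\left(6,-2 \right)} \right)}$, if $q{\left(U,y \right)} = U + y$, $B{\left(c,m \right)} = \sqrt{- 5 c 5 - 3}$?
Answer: $-153$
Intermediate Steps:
$M = 0$ ($M = \frac{\left(1 + 2\right) - 3}{2} = \frac{3 - 3}{2} = \frac{1}{2} \cdot 0 = 0$)
$B{\left(c,m \right)} = \sqrt{-3 - 25 c}$ ($B{\left(c,m \right)} = \sqrt{- 25 c - 3} = \sqrt{-3 - 25 c}$)
$Y = 0$ ($Y = 3 \cdot 0 \cdot 4 = 0 \cdot 4 = 0$)
$q^{2}{\left(Y,B{\left(6,-2 \right)} \right)} = \left(0 + \sqrt{-3 - 150}\right)^{2} = \left(0 + \sqrt{-153}\right)^{2} = \left(0 + 3 i \sqrt{17}\right)^{2} = \left(3 i \sqrt{17}\right)^{2} = -153$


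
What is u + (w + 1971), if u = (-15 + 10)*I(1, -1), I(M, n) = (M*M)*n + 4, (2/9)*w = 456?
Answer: 4008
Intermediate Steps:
w = 2052 (w = (9/2)*456 = 2052)
I(M, n) = 4 + n*M² (I(M, n) = M²*n + 4 = n*M² + 4 = 4 + n*M²)
u = -15 (u = (-15 + 10)*(4 - 1*1²) = -5*(4 - 1*1) = -5*(4 - 1) = -5*3 = -15)
u + (w + 1971) = -15 + (2052 + 1971) = -15 + 4023 = 4008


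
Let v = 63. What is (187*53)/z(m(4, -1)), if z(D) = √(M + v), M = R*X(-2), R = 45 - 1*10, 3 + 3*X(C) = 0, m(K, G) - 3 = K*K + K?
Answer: 9911*√7/14 ≈ 1873.0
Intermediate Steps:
m(K, G) = 3 + K + K² (m(K, G) = 3 + (K*K + K) = 3 + (K² + K) = 3 + (K + K²) = 3 + K + K²)
X(C) = -1 (X(C) = -1 + (⅓)*0 = -1 + 0 = -1)
R = 35 (R = 45 - 10 = 35)
M = -35 (M = 35*(-1) = -35)
z(D) = 2*√7 (z(D) = √(-35 + 63) = √28 = 2*√7)
(187*53)/z(m(4, -1)) = (187*53)/((2*√7)) = 9911*(√7/14) = 9911*√7/14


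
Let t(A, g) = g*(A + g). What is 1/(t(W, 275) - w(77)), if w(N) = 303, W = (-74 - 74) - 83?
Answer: 1/11797 ≈ 8.4767e-5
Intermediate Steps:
W = -231 (W = -148 - 83 = -231)
1/(t(W, 275) - w(77)) = 1/(275*(-231 + 275) - 1*303) = 1/(275*44 - 303) = 1/(12100 - 303) = 1/11797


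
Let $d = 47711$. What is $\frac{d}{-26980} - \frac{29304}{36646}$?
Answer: $- \frac{1269519613}{494354540} \approx -2.568$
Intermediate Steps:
$\frac{d}{-26980} - \frac{29304}{36646} = \frac{47711}{-26980} - \frac{29304}{36646} = 47711 \left(- \frac{1}{26980}\right) - \frac{14652}{18323} = - \frac{47711}{26980} - \frac{14652}{18323} = - \frac{1269519613}{494354540}$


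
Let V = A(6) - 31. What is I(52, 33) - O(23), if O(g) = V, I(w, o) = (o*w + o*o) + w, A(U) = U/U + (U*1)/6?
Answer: 2886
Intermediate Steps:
A(U) = 1 + U/6 (A(U) = 1 + U*(⅙) = 1 + U/6)
V = -29 (V = (1 + (⅙)*6) - 31 = (1 + 1) - 31 = 2 - 31 = -29)
I(w, o) = w + o² + o*w (I(w, o) = (o*w + o²) + w = (o² + o*w) + w = w + o² + o*w)
O(g) = -29
I(52, 33) - O(23) = (52 + 33² + 33*52) - 1*(-29) = (52 + 1089 + 1716) + 29 = 2857 + 29 = 2886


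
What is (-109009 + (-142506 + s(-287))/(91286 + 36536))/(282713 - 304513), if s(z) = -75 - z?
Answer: 3483472673/696629900 ≈ 5.0005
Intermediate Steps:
(-109009 + (-142506 + s(-287))/(91286 + 36536))/(282713 - 304513) = (-109009 + (-142506 + (-75 - 1*(-287)))/(91286 + 36536))/(282713 - 304513) = (-109009 + (-142506 + (-75 + 287))/127822)/(-21800) = (-109009 + (-142506 + 212)*(1/127822))*(-1/21800) = (-109009 - 142294*1/127822)*(-1/21800) = (-109009 - 71147/63911)*(-1/21800) = -6966945346/63911*(-1/21800) = 3483472673/696629900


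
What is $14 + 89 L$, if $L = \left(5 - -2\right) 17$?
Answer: $10605$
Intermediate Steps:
$L = 119$ ($L = \left(5 + 2\right) 17 = 7 \cdot 17 = 119$)
$14 + 89 L = 14 + 89 \cdot 119 = 14 + 10591 = 10605$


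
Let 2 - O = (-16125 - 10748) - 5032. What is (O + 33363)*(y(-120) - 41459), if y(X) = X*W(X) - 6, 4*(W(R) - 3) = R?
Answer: -2494945750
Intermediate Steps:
W(R) = 3 + R/4
O = 31907 (O = 2 - ((-16125 - 10748) - 5032) = 2 - (-26873 - 5032) = 2 - 1*(-31905) = 2 + 31905 = 31907)
y(X) = -6 + X*(3 + X/4) (y(X) = X*(3 + X/4) - 6 = -6 + X*(3 + X/4))
(O + 33363)*(y(-120) - 41459) = (31907 + 33363)*((-6 + (¼)*(-120)*(12 - 120)) - 41459) = 65270*((-6 + (¼)*(-120)*(-108)) - 41459) = 65270*((-6 + 3240) - 41459) = 65270*(3234 - 41459) = 65270*(-38225) = -2494945750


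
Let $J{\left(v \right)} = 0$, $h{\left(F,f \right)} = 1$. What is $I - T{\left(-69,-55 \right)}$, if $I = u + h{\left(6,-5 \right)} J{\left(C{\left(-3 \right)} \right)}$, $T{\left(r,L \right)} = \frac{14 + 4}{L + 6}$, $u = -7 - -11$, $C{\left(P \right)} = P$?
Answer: $\frac{214}{49} \approx 4.3673$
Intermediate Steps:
$u = 4$ ($u = -7 + 11 = 4$)
$T{\left(r,L \right)} = \frac{18}{6 + L}$
$I = 4$ ($I = 4 + 1 \cdot 0 = 4 + 0 = 4$)
$I - T{\left(-69,-55 \right)} = 4 - \frac{18}{6 - 55} = 4 - \frac{18}{-49} = 4 - 18 \left(- \frac{1}{49}\right) = 4 - - \frac{18}{49} = 4 + \frac{18}{49} = \frac{214}{49}$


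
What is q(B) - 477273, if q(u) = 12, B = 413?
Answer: -477261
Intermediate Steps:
q(B) - 477273 = 12 - 477273 = -477261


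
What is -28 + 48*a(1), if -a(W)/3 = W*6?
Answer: -892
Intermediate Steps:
a(W) = -18*W (a(W) = -3*W*6 = -18*W)
-28 + 48*a(1) = -28 + 48*(-18*1) = -28 + 48*(-18) = -28 - 864 = -892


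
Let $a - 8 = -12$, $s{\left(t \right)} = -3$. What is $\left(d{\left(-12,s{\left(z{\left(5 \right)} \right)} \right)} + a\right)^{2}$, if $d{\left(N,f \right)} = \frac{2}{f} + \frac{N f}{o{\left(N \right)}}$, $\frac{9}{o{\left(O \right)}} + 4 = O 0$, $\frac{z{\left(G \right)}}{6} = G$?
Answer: $\frac{3844}{9} \approx 427.11$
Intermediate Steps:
$z{\left(G \right)} = 6 G$
$a = -4$ ($a = 8 - 12 = -4$)
$o{\left(O \right)} = - \frac{9}{4}$ ($o{\left(O \right)} = \frac{9}{-4 + O 0} = \frac{9}{-4 + 0} = \frac{9}{-4} = 9 \left(- \frac{1}{4}\right) = - \frac{9}{4}$)
$d{\left(N,f \right)} = \frac{2}{f} - \frac{4 N f}{9}$ ($d{\left(N,f \right)} = \frac{2}{f} + \frac{N f}{- \frac{9}{4}} = \frac{2}{f} + N f \left(- \frac{4}{9}\right) = \frac{2}{f} - \frac{4 N f}{9}$)
$\left(d{\left(-12,s{\left(z{\left(5 \right)} \right)} \right)} + a\right)^{2} = \left(\left(\frac{2}{-3} - \left(- \frac{16}{3}\right) \left(-3\right)\right) - 4\right)^{2} = \left(\left(2 \left(- \frac{1}{3}\right) - 16\right) - 4\right)^{2} = \left(\left(- \frac{2}{3} - 16\right) - 4\right)^{2} = \left(- \frac{50}{3} - 4\right)^{2} = \left(- \frac{62}{3}\right)^{2} = \frac{3844}{9}$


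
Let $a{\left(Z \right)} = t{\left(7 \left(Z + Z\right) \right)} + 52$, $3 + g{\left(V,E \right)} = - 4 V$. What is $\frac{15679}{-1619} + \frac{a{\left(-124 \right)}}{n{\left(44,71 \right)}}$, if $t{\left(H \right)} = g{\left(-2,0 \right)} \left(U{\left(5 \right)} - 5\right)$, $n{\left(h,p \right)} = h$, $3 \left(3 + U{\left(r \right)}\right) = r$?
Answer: $- \frac{1970869}{213708} \approx -9.2222$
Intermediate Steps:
$U{\left(r \right)} = -3 + \frac{r}{3}$
$g{\left(V,E \right)} = -3 - 4 V$
$t{\left(H \right)} = - \frac{95}{3}$ ($t{\left(H \right)} = \left(-3 - -8\right) \left(\left(-3 + \frac{1}{3} \cdot 5\right) - 5\right) = \left(-3 + 8\right) \left(\left(-3 + \frac{5}{3}\right) - 5\right) = 5 \left(- \frac{4}{3} - 5\right) = 5 \left(- \frac{19}{3}\right) = - \frac{95}{3}$)
$a{\left(Z \right)} = \frac{61}{3}$ ($a{\left(Z \right)} = - \frac{95}{3} + 52 = \frac{61}{3}$)
$\frac{15679}{-1619} + \frac{a{\left(-124 \right)}}{n{\left(44,71 \right)}} = \frac{15679}{-1619} + \frac{61}{3 \cdot 44} = 15679 \left(- \frac{1}{1619}\right) + \frac{61}{3} \cdot \frac{1}{44} = - \frac{15679}{1619} + \frac{61}{132} = - \frac{1970869}{213708}$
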